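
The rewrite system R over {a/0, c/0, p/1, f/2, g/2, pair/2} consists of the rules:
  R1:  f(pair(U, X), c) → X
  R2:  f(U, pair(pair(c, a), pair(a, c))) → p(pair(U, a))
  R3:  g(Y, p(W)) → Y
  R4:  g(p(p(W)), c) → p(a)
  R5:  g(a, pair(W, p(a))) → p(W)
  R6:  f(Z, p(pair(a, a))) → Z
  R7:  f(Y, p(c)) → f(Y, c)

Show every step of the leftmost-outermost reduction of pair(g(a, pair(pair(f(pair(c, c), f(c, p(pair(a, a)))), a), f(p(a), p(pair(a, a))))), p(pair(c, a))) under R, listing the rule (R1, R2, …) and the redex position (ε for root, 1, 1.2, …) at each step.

pair(p(pair(c, a)), p(pair(c, a)))

1. pair(g(a, pair(pair(f(pair(c, c), f(c, p(pair(a, a)))), a), f(p(a), p(pair(a, a))))), p(pair(c, a)))  →  pair(g(a, pair(pair(f(pair(c, c), c), a), f(p(a), p(pair(a, a))))), p(pair(c, a)))   [R6 at 1.2.1.1.2]
2. pair(g(a, pair(pair(f(pair(c, c), c), a), f(p(a), p(pair(a, a))))), p(pair(c, a)))  →  pair(g(a, pair(pair(c, a), f(p(a), p(pair(a, a))))), p(pair(c, a)))   [R1 at 1.2.1.1]
3. pair(g(a, pair(pair(c, a), f(p(a), p(pair(a, a))))), p(pair(c, a)))  →  pair(g(a, pair(pair(c, a), p(a))), p(pair(c, a)))   [R6 at 1.2.2]
4. pair(g(a, pair(pair(c, a), p(a))), p(pair(c, a)))  →  pair(p(pair(c, a)), p(pair(c, a)))   [R5 at 1]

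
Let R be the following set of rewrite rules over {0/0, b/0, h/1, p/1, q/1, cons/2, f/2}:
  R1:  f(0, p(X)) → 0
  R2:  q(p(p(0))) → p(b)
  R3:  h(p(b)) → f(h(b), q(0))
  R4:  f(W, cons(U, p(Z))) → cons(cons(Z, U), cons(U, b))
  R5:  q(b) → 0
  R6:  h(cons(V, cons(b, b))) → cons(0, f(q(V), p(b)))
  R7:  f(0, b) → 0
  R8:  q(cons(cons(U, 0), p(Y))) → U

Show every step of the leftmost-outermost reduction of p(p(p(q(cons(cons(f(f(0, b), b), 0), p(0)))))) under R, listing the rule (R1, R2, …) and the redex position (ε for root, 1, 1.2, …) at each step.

1. p(p(p(q(cons(cons(f(f(0, b), b), 0), p(0))))))  →  p(p(p(f(f(0, b), b))))   [R8 at 1.1.1]
2. p(p(p(f(f(0, b), b))))  →  p(p(p(f(0, b))))   [R7 at 1.1.1.1]
3. p(p(p(f(0, b))))  →  p(p(p(0)))   [R7 at 1.1.1]

p(p(p(0)))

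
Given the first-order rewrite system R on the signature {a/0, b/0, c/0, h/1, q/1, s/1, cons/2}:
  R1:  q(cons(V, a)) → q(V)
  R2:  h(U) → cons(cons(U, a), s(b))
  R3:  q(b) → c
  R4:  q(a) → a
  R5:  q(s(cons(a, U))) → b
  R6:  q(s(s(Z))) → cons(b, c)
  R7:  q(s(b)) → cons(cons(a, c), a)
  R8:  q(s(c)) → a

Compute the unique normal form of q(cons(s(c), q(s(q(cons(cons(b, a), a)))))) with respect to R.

a

1. q(cons(s(c), q(s(q(cons(cons(b, a), a))))))  →  q(cons(s(c), q(s(q(cons(b, a))))))   [R1 at 1.2.1.1]
2. q(cons(s(c), q(s(q(cons(b, a))))))  →  q(cons(s(c), q(s(q(b)))))   [R1 at 1.2.1.1]
3. q(cons(s(c), q(s(q(b)))))  →  q(cons(s(c), q(s(c))))   [R3 at 1.2.1.1]
4. q(cons(s(c), q(s(c))))  →  q(cons(s(c), a))   [R8 at 1.2]
5. q(cons(s(c), a))  →  q(s(c))   [R1 at ε]
6. q(s(c))  →  a   [R8 at ε]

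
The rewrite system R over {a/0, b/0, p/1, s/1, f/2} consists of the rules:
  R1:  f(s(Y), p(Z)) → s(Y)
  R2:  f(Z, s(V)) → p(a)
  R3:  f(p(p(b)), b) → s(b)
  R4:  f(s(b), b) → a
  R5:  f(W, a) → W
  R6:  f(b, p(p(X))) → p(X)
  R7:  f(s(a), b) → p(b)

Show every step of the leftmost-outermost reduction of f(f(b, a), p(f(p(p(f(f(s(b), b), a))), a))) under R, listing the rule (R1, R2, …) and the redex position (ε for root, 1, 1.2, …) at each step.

p(p(a))

1. f(f(b, a), p(f(p(p(f(f(s(b), b), a))), a)))  →  f(b, p(f(p(p(f(f(s(b), b), a))), a)))   [R5 at 1]
2. f(b, p(f(p(p(f(f(s(b), b), a))), a)))  →  f(b, p(p(p(f(f(s(b), b), a)))))   [R5 at 2.1]
3. f(b, p(p(p(f(f(s(b), b), a)))))  →  p(p(f(f(s(b), b), a)))   [R6 at ε]
4. p(p(f(f(s(b), b), a)))  →  p(p(f(s(b), b)))   [R5 at 1.1]
5. p(p(f(s(b), b)))  →  p(p(a))   [R4 at 1.1]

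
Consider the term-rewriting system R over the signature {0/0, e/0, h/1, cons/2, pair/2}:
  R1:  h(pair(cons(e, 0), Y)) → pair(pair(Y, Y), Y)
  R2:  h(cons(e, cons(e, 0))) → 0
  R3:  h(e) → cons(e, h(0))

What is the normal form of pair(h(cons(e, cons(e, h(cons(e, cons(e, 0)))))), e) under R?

pair(0, e)

1. pair(h(cons(e, cons(e, h(cons(e, cons(e, 0)))))), e)  →  pair(h(cons(e, cons(e, 0))), e)   [R2 at 1.1.2.2]
2. pair(h(cons(e, cons(e, 0))), e)  →  pair(0, e)   [R2 at 1]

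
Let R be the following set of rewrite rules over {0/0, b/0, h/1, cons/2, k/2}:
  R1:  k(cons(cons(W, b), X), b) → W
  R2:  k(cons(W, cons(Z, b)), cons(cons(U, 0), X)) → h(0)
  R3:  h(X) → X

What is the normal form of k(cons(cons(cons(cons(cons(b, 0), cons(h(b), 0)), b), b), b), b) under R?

cons(cons(cons(b, 0), cons(b, 0)), b)

1. k(cons(cons(cons(cons(cons(b, 0), cons(h(b), 0)), b), b), b), b)  →  cons(cons(cons(b, 0), cons(h(b), 0)), b)   [R1 at ε]
2. cons(cons(cons(b, 0), cons(h(b), 0)), b)  →  cons(cons(cons(b, 0), cons(b, 0)), b)   [R3 at 1.2.1]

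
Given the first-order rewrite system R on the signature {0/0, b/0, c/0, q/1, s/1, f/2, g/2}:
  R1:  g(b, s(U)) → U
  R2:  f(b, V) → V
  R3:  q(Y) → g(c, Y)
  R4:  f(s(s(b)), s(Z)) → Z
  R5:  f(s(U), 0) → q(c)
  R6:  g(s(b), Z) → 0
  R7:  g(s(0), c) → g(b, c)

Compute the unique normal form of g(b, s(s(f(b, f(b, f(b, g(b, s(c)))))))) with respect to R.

1. g(b, s(s(f(b, f(b, f(b, g(b, s(c))))))))  →  s(f(b, f(b, f(b, g(b, s(c))))))   [R1 at ε]
2. s(f(b, f(b, f(b, g(b, s(c))))))  →  s(f(b, f(b, g(b, s(c)))))   [R2 at 1]
3. s(f(b, f(b, g(b, s(c)))))  →  s(f(b, g(b, s(c))))   [R2 at 1]
4. s(f(b, g(b, s(c))))  →  s(g(b, s(c)))   [R2 at 1]
5. s(g(b, s(c)))  →  s(c)   [R1 at 1]

s(c)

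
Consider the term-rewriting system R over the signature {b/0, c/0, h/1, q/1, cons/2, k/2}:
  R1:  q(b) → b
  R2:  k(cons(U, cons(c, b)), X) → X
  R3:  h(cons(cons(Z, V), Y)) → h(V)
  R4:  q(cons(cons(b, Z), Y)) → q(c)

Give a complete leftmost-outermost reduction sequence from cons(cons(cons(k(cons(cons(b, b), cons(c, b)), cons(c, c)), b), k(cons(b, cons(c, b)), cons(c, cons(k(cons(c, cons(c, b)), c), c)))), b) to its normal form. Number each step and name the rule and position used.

1. cons(cons(cons(k(cons(cons(b, b), cons(c, b)), cons(c, c)), b), k(cons(b, cons(c, b)), cons(c, cons(k(cons(c, cons(c, b)), c), c)))), b)  →  cons(cons(cons(cons(c, c), b), k(cons(b, cons(c, b)), cons(c, cons(k(cons(c, cons(c, b)), c), c)))), b)   [R2 at 1.1.1]
2. cons(cons(cons(cons(c, c), b), k(cons(b, cons(c, b)), cons(c, cons(k(cons(c, cons(c, b)), c), c)))), b)  →  cons(cons(cons(cons(c, c), b), cons(c, cons(k(cons(c, cons(c, b)), c), c))), b)   [R2 at 1.2]
3. cons(cons(cons(cons(c, c), b), cons(c, cons(k(cons(c, cons(c, b)), c), c))), b)  →  cons(cons(cons(cons(c, c), b), cons(c, cons(c, c))), b)   [R2 at 1.2.2.1]

cons(cons(cons(cons(c, c), b), cons(c, cons(c, c))), b)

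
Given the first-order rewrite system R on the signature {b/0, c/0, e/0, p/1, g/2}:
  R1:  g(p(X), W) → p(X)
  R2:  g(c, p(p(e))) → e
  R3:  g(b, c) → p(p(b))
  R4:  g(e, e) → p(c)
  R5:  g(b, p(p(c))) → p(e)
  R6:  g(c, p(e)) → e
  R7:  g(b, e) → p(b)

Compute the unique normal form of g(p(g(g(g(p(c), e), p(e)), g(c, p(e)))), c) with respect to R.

1. g(p(g(g(g(p(c), e), p(e)), g(c, p(e)))), c)  →  p(g(g(g(p(c), e), p(e)), g(c, p(e))))   [R1 at ε]
2. p(g(g(g(p(c), e), p(e)), g(c, p(e))))  →  p(g(g(p(c), p(e)), g(c, p(e))))   [R1 at 1.1.1]
3. p(g(g(p(c), p(e)), g(c, p(e))))  →  p(g(p(c), g(c, p(e))))   [R1 at 1.1]
4. p(g(p(c), g(c, p(e))))  →  p(p(c))   [R1 at 1]

p(p(c))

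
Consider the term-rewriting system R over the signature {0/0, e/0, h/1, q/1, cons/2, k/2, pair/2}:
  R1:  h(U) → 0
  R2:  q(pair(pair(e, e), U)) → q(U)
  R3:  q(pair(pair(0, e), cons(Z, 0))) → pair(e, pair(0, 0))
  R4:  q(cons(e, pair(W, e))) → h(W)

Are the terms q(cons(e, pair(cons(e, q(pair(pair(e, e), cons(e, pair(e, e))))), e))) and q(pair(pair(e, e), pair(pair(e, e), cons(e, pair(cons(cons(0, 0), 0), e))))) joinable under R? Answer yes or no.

Reduce t₁ = q(cons(e, pair(cons(e, q(pair(pair(e, e), cons(e, pair(e, e))))), e))):
1. q(cons(e, pair(cons(e, q(pair(pair(e, e), cons(e, pair(e, e))))), e)))  →  h(cons(e, q(pair(pair(e, e), cons(e, pair(e, e))))))   [R4 at ε]
2. h(cons(e, q(pair(pair(e, e), cons(e, pair(e, e))))))  →  0   [R1 at ε]

Reduce t₂ = q(pair(pair(e, e), pair(pair(e, e), cons(e, pair(cons(cons(0, 0), 0), e))))):
1. q(pair(pair(e, e), pair(pair(e, e), cons(e, pair(cons(cons(0, 0), 0), e)))))  →  q(pair(pair(e, e), cons(e, pair(cons(cons(0, 0), 0), e))))   [R2 at ε]
2. q(pair(pair(e, e), cons(e, pair(cons(cons(0, 0), 0), e))))  →  q(cons(e, pair(cons(cons(0, 0), 0), e)))   [R2 at ε]
3. q(cons(e, pair(cons(cons(0, 0), 0), e)))  →  h(cons(cons(0, 0), 0))   [R4 at ε]
4. h(cons(cons(0, 0), 0))  →  0   [R1 at ε]

yes — NF(t₁) = 0, NF(t₂) = 0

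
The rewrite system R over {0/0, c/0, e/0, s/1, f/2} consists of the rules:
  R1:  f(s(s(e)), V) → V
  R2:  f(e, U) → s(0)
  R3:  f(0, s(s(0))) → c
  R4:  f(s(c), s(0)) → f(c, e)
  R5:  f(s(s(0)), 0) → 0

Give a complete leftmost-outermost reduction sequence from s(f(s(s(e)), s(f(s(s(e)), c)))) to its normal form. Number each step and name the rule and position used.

1. s(f(s(s(e)), s(f(s(s(e)), c))))  →  s(s(f(s(s(e)), c)))   [R1 at 1]
2. s(s(f(s(s(e)), c)))  →  s(s(c))   [R1 at 1.1]

s(s(c))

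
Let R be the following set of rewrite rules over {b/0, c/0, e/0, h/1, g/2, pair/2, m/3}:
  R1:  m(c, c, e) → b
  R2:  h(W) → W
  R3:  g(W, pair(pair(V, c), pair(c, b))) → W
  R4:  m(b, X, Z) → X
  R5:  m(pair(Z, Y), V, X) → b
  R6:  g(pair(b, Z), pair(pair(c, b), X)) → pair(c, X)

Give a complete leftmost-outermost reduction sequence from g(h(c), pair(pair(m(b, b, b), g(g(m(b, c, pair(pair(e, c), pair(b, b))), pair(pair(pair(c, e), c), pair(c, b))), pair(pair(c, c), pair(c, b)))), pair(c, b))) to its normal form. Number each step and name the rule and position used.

1. g(h(c), pair(pair(m(b, b, b), g(g(m(b, c, pair(pair(e, c), pair(b, b))), pair(pair(pair(c, e), c), pair(c, b))), pair(pair(c, c), pair(c, b)))), pair(c, b)))  →  g(c, pair(pair(m(b, b, b), g(g(m(b, c, pair(pair(e, c), pair(b, b))), pair(pair(pair(c, e), c), pair(c, b))), pair(pair(c, c), pair(c, b)))), pair(c, b)))   [R2 at 1]
2. g(c, pair(pair(m(b, b, b), g(g(m(b, c, pair(pair(e, c), pair(b, b))), pair(pair(pair(c, e), c), pair(c, b))), pair(pair(c, c), pair(c, b)))), pair(c, b)))  →  g(c, pair(pair(b, g(g(m(b, c, pair(pair(e, c), pair(b, b))), pair(pair(pair(c, e), c), pair(c, b))), pair(pair(c, c), pair(c, b)))), pair(c, b)))   [R4 at 2.1.1]
3. g(c, pair(pair(b, g(g(m(b, c, pair(pair(e, c), pair(b, b))), pair(pair(pair(c, e), c), pair(c, b))), pair(pair(c, c), pair(c, b)))), pair(c, b)))  →  g(c, pair(pair(b, g(m(b, c, pair(pair(e, c), pair(b, b))), pair(pair(pair(c, e), c), pair(c, b)))), pair(c, b)))   [R3 at 2.1.2]
4. g(c, pair(pair(b, g(m(b, c, pair(pair(e, c), pair(b, b))), pair(pair(pair(c, e), c), pair(c, b)))), pair(c, b)))  →  g(c, pair(pair(b, m(b, c, pair(pair(e, c), pair(b, b)))), pair(c, b)))   [R3 at 2.1.2]
5. g(c, pair(pair(b, m(b, c, pair(pair(e, c), pair(b, b)))), pair(c, b)))  →  g(c, pair(pair(b, c), pair(c, b)))   [R4 at 2.1.2]
6. g(c, pair(pair(b, c), pair(c, b)))  →  c   [R3 at ε]

c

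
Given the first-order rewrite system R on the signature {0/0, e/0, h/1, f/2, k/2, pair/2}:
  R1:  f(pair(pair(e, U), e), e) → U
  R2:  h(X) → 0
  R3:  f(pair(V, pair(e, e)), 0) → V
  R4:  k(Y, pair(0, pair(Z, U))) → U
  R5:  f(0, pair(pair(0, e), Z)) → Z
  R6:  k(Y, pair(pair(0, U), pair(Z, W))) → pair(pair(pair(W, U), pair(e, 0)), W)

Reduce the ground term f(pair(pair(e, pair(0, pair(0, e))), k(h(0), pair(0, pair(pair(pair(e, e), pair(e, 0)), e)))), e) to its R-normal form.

pair(0, pair(0, e))

1. f(pair(pair(e, pair(0, pair(0, e))), k(h(0), pair(0, pair(pair(pair(e, e), pair(e, 0)), e)))), e)  →  f(pair(pair(e, pair(0, pair(0, e))), e), e)   [R4 at 1.2]
2. f(pair(pair(e, pair(0, pair(0, e))), e), e)  →  pair(0, pair(0, e))   [R1 at ε]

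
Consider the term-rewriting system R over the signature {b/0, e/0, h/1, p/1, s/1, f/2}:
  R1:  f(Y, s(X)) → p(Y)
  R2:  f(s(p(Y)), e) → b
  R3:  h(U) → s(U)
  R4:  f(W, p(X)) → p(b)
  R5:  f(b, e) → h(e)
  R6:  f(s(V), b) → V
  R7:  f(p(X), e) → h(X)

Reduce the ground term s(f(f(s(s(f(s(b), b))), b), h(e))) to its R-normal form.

s(p(s(b)))

1. s(f(f(s(s(f(s(b), b))), b), h(e)))  →  s(f(s(f(s(b), b)), h(e)))   [R6 at 1.1]
2. s(f(s(f(s(b), b)), h(e)))  →  s(f(s(b), h(e)))   [R6 at 1.1.1]
3. s(f(s(b), h(e)))  →  s(f(s(b), s(e)))   [R3 at 1.2]
4. s(f(s(b), s(e)))  →  s(p(s(b)))   [R1 at 1]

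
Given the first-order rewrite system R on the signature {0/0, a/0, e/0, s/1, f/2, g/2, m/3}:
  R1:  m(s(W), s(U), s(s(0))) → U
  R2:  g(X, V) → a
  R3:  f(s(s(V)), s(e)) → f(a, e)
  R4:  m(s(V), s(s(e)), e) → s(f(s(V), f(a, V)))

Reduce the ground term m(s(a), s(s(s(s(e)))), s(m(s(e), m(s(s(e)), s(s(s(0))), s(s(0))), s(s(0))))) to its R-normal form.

s(s(s(e)))

1. m(s(a), s(s(s(s(e)))), s(m(s(e), m(s(s(e)), s(s(s(0))), s(s(0))), s(s(0)))))  →  m(s(a), s(s(s(s(e)))), s(m(s(e), s(s(0)), s(s(0)))))   [R1 at 3.1.2]
2. m(s(a), s(s(s(s(e)))), s(m(s(e), s(s(0)), s(s(0)))))  →  m(s(a), s(s(s(s(e)))), s(s(0)))   [R1 at 3.1]
3. m(s(a), s(s(s(s(e)))), s(s(0)))  →  s(s(s(e)))   [R1 at ε]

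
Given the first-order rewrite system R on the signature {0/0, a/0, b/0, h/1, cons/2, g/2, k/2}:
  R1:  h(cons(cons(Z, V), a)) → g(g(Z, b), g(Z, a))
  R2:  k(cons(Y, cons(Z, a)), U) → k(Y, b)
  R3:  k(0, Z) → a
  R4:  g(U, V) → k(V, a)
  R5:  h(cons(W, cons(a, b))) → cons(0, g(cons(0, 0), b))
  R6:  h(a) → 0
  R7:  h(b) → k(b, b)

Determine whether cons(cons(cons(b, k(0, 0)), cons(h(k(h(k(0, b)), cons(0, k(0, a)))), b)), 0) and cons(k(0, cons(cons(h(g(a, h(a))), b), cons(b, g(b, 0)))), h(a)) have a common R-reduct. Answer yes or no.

Reduce t₁ = cons(cons(cons(b, k(0, 0)), cons(h(k(h(k(0, b)), cons(0, k(0, a)))), b)), 0):
1. cons(cons(cons(b, k(0, 0)), cons(h(k(h(k(0, b)), cons(0, k(0, a)))), b)), 0)  →  cons(cons(cons(b, a), cons(h(k(h(k(0, b)), cons(0, k(0, a)))), b)), 0)   [R3 at 1.1.2]
2. cons(cons(cons(b, a), cons(h(k(h(k(0, b)), cons(0, k(0, a)))), b)), 0)  →  cons(cons(cons(b, a), cons(h(k(h(a), cons(0, k(0, a)))), b)), 0)   [R3 at 1.2.1.1.1.1]
3. cons(cons(cons(b, a), cons(h(k(h(a), cons(0, k(0, a)))), b)), 0)  →  cons(cons(cons(b, a), cons(h(k(0, cons(0, k(0, a)))), b)), 0)   [R6 at 1.2.1.1.1]
4. cons(cons(cons(b, a), cons(h(k(0, cons(0, k(0, a)))), b)), 0)  →  cons(cons(cons(b, a), cons(h(a), b)), 0)   [R3 at 1.2.1.1]
5. cons(cons(cons(b, a), cons(h(a), b)), 0)  →  cons(cons(cons(b, a), cons(0, b)), 0)   [R6 at 1.2.1]

Reduce t₂ = cons(k(0, cons(cons(h(g(a, h(a))), b), cons(b, g(b, 0)))), h(a)):
1. cons(k(0, cons(cons(h(g(a, h(a))), b), cons(b, g(b, 0)))), h(a))  →  cons(a, h(a))   [R3 at 1]
2. cons(a, h(a))  →  cons(a, 0)   [R6 at 2]

no — NF(t₁) = cons(cons(cons(b, a), cons(0, b)), 0), NF(t₂) = cons(a, 0)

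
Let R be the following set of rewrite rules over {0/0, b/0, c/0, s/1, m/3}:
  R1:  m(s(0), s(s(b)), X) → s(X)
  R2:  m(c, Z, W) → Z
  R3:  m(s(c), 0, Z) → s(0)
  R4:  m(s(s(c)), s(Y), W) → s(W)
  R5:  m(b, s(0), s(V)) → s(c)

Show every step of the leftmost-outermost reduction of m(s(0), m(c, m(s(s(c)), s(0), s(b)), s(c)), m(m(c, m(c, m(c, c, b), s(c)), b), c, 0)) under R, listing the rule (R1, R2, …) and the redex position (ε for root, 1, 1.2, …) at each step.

s(c)

1. m(s(0), m(c, m(s(s(c)), s(0), s(b)), s(c)), m(m(c, m(c, m(c, c, b), s(c)), b), c, 0))  →  m(s(0), m(s(s(c)), s(0), s(b)), m(m(c, m(c, m(c, c, b), s(c)), b), c, 0))   [R2 at 2]
2. m(s(0), m(s(s(c)), s(0), s(b)), m(m(c, m(c, m(c, c, b), s(c)), b), c, 0))  →  m(s(0), s(s(b)), m(m(c, m(c, m(c, c, b), s(c)), b), c, 0))   [R4 at 2]
3. m(s(0), s(s(b)), m(m(c, m(c, m(c, c, b), s(c)), b), c, 0))  →  s(m(m(c, m(c, m(c, c, b), s(c)), b), c, 0))   [R1 at ε]
4. s(m(m(c, m(c, m(c, c, b), s(c)), b), c, 0))  →  s(m(m(c, m(c, c, b), s(c)), c, 0))   [R2 at 1.1]
5. s(m(m(c, m(c, c, b), s(c)), c, 0))  →  s(m(m(c, c, b), c, 0))   [R2 at 1.1]
6. s(m(m(c, c, b), c, 0))  →  s(m(c, c, 0))   [R2 at 1.1]
7. s(m(c, c, 0))  →  s(c)   [R2 at 1]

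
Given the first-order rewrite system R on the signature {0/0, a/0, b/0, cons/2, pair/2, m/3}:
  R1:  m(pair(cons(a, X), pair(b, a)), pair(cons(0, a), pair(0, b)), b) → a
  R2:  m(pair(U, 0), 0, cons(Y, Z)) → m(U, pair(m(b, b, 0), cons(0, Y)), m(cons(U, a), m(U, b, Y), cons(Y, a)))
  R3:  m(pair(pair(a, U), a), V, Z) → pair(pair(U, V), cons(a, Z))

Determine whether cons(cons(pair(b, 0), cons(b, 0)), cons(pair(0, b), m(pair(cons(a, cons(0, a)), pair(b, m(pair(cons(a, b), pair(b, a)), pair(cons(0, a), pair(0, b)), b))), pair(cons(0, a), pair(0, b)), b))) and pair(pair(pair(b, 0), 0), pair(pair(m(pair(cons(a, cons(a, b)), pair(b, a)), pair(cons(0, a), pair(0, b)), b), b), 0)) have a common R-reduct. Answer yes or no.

Reduce t₁ = cons(cons(pair(b, 0), cons(b, 0)), cons(pair(0, b), m(pair(cons(a, cons(0, a)), pair(b, m(pair(cons(a, b), pair(b, a)), pair(cons(0, a), pair(0, b)), b))), pair(cons(0, a), pair(0, b)), b))):
1. cons(cons(pair(b, 0), cons(b, 0)), cons(pair(0, b), m(pair(cons(a, cons(0, a)), pair(b, m(pair(cons(a, b), pair(b, a)), pair(cons(0, a), pair(0, b)), b))), pair(cons(0, a), pair(0, b)), b)))  →  cons(cons(pair(b, 0), cons(b, 0)), cons(pair(0, b), m(pair(cons(a, cons(0, a)), pair(b, a)), pair(cons(0, a), pair(0, b)), b)))   [R1 at 2.2.1.2.2]
2. cons(cons(pair(b, 0), cons(b, 0)), cons(pair(0, b), m(pair(cons(a, cons(0, a)), pair(b, a)), pair(cons(0, a), pair(0, b)), b)))  →  cons(cons(pair(b, 0), cons(b, 0)), cons(pair(0, b), a))   [R1 at 2.2]

Reduce t₂ = pair(pair(pair(b, 0), 0), pair(pair(m(pair(cons(a, cons(a, b)), pair(b, a)), pair(cons(0, a), pair(0, b)), b), b), 0)):
1. pair(pair(pair(b, 0), 0), pair(pair(m(pair(cons(a, cons(a, b)), pair(b, a)), pair(cons(0, a), pair(0, b)), b), b), 0))  →  pair(pair(pair(b, 0), 0), pair(pair(a, b), 0))   [R1 at 2.1.1]

no — NF(t₁) = cons(cons(pair(b, 0), cons(b, 0)), cons(pair(0, b), a)), NF(t₂) = pair(pair(pair(b, 0), 0), pair(pair(a, b), 0))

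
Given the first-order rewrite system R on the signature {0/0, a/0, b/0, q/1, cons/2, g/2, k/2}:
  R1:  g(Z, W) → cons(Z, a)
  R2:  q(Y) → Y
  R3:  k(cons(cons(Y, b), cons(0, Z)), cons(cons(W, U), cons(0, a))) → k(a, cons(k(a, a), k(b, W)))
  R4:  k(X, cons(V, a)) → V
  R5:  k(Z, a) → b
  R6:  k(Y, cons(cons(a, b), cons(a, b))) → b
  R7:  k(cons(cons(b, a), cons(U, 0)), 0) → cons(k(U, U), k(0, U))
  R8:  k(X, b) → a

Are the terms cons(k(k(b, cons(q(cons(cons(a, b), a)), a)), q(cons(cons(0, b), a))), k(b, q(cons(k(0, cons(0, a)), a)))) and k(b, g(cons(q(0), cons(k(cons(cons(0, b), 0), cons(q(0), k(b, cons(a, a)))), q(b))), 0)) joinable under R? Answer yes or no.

Reduce t₁ = cons(k(k(b, cons(q(cons(cons(a, b), a)), a)), q(cons(cons(0, b), a))), k(b, q(cons(k(0, cons(0, a)), a)))):
1. cons(k(k(b, cons(q(cons(cons(a, b), a)), a)), q(cons(cons(0, b), a))), k(b, q(cons(k(0, cons(0, a)), a))))  →  cons(k(q(cons(cons(a, b), a)), q(cons(cons(0, b), a))), k(b, q(cons(k(0, cons(0, a)), a))))   [R4 at 1.1]
2. cons(k(q(cons(cons(a, b), a)), q(cons(cons(0, b), a))), k(b, q(cons(k(0, cons(0, a)), a))))  →  cons(k(cons(cons(a, b), a), q(cons(cons(0, b), a))), k(b, q(cons(k(0, cons(0, a)), a))))   [R2 at 1.1]
3. cons(k(cons(cons(a, b), a), q(cons(cons(0, b), a))), k(b, q(cons(k(0, cons(0, a)), a))))  →  cons(k(cons(cons(a, b), a), cons(cons(0, b), a)), k(b, q(cons(k(0, cons(0, a)), a))))   [R2 at 1.2]
4. cons(k(cons(cons(a, b), a), cons(cons(0, b), a)), k(b, q(cons(k(0, cons(0, a)), a))))  →  cons(cons(0, b), k(b, q(cons(k(0, cons(0, a)), a))))   [R4 at 1]
5. cons(cons(0, b), k(b, q(cons(k(0, cons(0, a)), a))))  →  cons(cons(0, b), k(b, cons(k(0, cons(0, a)), a)))   [R2 at 2.2]
6. cons(cons(0, b), k(b, cons(k(0, cons(0, a)), a)))  →  cons(cons(0, b), k(0, cons(0, a)))   [R4 at 2]
7. cons(cons(0, b), k(0, cons(0, a)))  →  cons(cons(0, b), 0)   [R4 at 2]

Reduce t₂ = k(b, g(cons(q(0), cons(k(cons(cons(0, b), 0), cons(q(0), k(b, cons(a, a)))), q(b))), 0)):
1. k(b, g(cons(q(0), cons(k(cons(cons(0, b), 0), cons(q(0), k(b, cons(a, a)))), q(b))), 0))  →  k(b, cons(cons(q(0), cons(k(cons(cons(0, b), 0), cons(q(0), k(b, cons(a, a)))), q(b))), a))   [R1 at 2]
2. k(b, cons(cons(q(0), cons(k(cons(cons(0, b), 0), cons(q(0), k(b, cons(a, a)))), q(b))), a))  →  cons(q(0), cons(k(cons(cons(0, b), 0), cons(q(0), k(b, cons(a, a)))), q(b)))   [R4 at ε]
3. cons(q(0), cons(k(cons(cons(0, b), 0), cons(q(0), k(b, cons(a, a)))), q(b)))  →  cons(0, cons(k(cons(cons(0, b), 0), cons(q(0), k(b, cons(a, a)))), q(b)))   [R2 at 1]
4. cons(0, cons(k(cons(cons(0, b), 0), cons(q(0), k(b, cons(a, a)))), q(b)))  →  cons(0, cons(k(cons(cons(0, b), 0), cons(0, k(b, cons(a, a)))), q(b)))   [R2 at 2.1.2.1]
5. cons(0, cons(k(cons(cons(0, b), 0), cons(0, k(b, cons(a, a)))), q(b)))  →  cons(0, cons(k(cons(cons(0, b), 0), cons(0, a)), q(b)))   [R4 at 2.1.2.2]
6. cons(0, cons(k(cons(cons(0, b), 0), cons(0, a)), q(b)))  →  cons(0, cons(0, q(b)))   [R4 at 2.1]
7. cons(0, cons(0, q(b)))  →  cons(0, cons(0, b))   [R2 at 2.2]

no — NF(t₁) = cons(cons(0, b), 0), NF(t₂) = cons(0, cons(0, b))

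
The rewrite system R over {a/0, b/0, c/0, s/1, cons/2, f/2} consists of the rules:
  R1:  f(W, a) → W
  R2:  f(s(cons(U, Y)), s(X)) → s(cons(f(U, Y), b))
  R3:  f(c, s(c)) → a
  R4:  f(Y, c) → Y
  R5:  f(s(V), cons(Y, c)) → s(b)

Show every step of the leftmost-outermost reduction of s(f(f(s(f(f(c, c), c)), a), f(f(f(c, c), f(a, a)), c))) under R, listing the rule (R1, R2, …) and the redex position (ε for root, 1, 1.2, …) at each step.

1. s(f(f(s(f(f(c, c), c)), a), f(f(f(c, c), f(a, a)), c)))  →  s(f(s(f(f(c, c), c)), f(f(f(c, c), f(a, a)), c)))   [R1 at 1.1]
2. s(f(s(f(f(c, c), c)), f(f(f(c, c), f(a, a)), c)))  →  s(f(s(f(c, c)), f(f(f(c, c), f(a, a)), c)))   [R4 at 1.1.1]
3. s(f(s(f(c, c)), f(f(f(c, c), f(a, a)), c)))  →  s(f(s(c), f(f(f(c, c), f(a, a)), c)))   [R4 at 1.1.1]
4. s(f(s(c), f(f(f(c, c), f(a, a)), c)))  →  s(f(s(c), f(f(c, c), f(a, a))))   [R4 at 1.2]
5. s(f(s(c), f(f(c, c), f(a, a))))  →  s(f(s(c), f(c, f(a, a))))   [R4 at 1.2.1]
6. s(f(s(c), f(c, f(a, a))))  →  s(f(s(c), f(c, a)))   [R1 at 1.2.2]
7. s(f(s(c), f(c, a)))  →  s(f(s(c), c))   [R1 at 1.2]
8. s(f(s(c), c))  →  s(s(c))   [R4 at 1]

s(s(c))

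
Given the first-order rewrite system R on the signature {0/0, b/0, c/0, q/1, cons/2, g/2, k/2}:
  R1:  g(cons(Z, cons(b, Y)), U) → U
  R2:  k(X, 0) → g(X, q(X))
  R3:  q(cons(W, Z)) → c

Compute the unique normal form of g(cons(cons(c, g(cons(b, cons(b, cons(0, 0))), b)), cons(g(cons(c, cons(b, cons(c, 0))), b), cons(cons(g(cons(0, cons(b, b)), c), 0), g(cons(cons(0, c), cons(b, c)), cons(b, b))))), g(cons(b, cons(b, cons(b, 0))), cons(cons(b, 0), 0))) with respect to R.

cons(cons(b, 0), 0)

1. g(cons(cons(c, g(cons(b, cons(b, cons(0, 0))), b)), cons(g(cons(c, cons(b, cons(c, 0))), b), cons(cons(g(cons(0, cons(b, b)), c), 0), g(cons(cons(0, c), cons(b, c)), cons(b, b))))), g(cons(b, cons(b, cons(b, 0))), cons(cons(b, 0), 0)))  →  g(cons(cons(c, b), cons(g(cons(c, cons(b, cons(c, 0))), b), cons(cons(g(cons(0, cons(b, b)), c), 0), g(cons(cons(0, c), cons(b, c)), cons(b, b))))), g(cons(b, cons(b, cons(b, 0))), cons(cons(b, 0), 0)))   [R1 at 1.1.2]
2. g(cons(cons(c, b), cons(g(cons(c, cons(b, cons(c, 0))), b), cons(cons(g(cons(0, cons(b, b)), c), 0), g(cons(cons(0, c), cons(b, c)), cons(b, b))))), g(cons(b, cons(b, cons(b, 0))), cons(cons(b, 0), 0)))  →  g(cons(cons(c, b), cons(b, cons(cons(g(cons(0, cons(b, b)), c), 0), g(cons(cons(0, c), cons(b, c)), cons(b, b))))), g(cons(b, cons(b, cons(b, 0))), cons(cons(b, 0), 0)))   [R1 at 1.2.1]
3. g(cons(cons(c, b), cons(b, cons(cons(g(cons(0, cons(b, b)), c), 0), g(cons(cons(0, c), cons(b, c)), cons(b, b))))), g(cons(b, cons(b, cons(b, 0))), cons(cons(b, 0), 0)))  →  g(cons(b, cons(b, cons(b, 0))), cons(cons(b, 0), 0))   [R1 at ε]
4. g(cons(b, cons(b, cons(b, 0))), cons(cons(b, 0), 0))  →  cons(cons(b, 0), 0)   [R1 at ε]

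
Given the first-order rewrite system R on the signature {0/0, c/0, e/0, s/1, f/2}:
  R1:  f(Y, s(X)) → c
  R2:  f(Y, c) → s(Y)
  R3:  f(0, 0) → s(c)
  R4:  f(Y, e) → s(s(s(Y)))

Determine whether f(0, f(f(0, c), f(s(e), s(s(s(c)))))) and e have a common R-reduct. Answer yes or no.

no — NF(t₁) = c, NF(t₂) = e

Reduce t₁ = f(0, f(f(0, c), f(s(e), s(s(s(c)))))):
1. f(0, f(f(0, c), f(s(e), s(s(s(c))))))  →  f(0, f(s(0), f(s(e), s(s(s(c))))))   [R2 at 2.1]
2. f(0, f(s(0), f(s(e), s(s(s(c))))))  →  f(0, f(s(0), c))   [R1 at 2.2]
3. f(0, f(s(0), c))  →  f(0, s(s(0)))   [R2 at 2]
4. f(0, s(s(0)))  →  c   [R1 at ε]

Reduce t₂ = e:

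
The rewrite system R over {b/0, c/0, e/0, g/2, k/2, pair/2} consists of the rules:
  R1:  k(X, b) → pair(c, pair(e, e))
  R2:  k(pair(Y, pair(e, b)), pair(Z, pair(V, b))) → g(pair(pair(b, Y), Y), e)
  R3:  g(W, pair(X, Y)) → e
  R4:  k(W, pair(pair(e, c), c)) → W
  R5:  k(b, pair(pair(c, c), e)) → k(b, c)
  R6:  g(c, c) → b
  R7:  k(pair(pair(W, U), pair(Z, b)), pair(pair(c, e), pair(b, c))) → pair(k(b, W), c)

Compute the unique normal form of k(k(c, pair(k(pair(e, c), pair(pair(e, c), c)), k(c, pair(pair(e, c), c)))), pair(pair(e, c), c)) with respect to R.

c

1. k(k(c, pair(k(pair(e, c), pair(pair(e, c), c)), k(c, pair(pair(e, c), c)))), pair(pair(e, c), c))  →  k(c, pair(k(pair(e, c), pair(pair(e, c), c)), k(c, pair(pair(e, c), c))))   [R4 at ε]
2. k(c, pair(k(pair(e, c), pair(pair(e, c), c)), k(c, pair(pair(e, c), c))))  →  k(c, pair(pair(e, c), k(c, pair(pair(e, c), c))))   [R4 at 2.1]
3. k(c, pair(pair(e, c), k(c, pair(pair(e, c), c))))  →  k(c, pair(pair(e, c), c))   [R4 at 2.2]
4. k(c, pair(pair(e, c), c))  →  c   [R4 at ε]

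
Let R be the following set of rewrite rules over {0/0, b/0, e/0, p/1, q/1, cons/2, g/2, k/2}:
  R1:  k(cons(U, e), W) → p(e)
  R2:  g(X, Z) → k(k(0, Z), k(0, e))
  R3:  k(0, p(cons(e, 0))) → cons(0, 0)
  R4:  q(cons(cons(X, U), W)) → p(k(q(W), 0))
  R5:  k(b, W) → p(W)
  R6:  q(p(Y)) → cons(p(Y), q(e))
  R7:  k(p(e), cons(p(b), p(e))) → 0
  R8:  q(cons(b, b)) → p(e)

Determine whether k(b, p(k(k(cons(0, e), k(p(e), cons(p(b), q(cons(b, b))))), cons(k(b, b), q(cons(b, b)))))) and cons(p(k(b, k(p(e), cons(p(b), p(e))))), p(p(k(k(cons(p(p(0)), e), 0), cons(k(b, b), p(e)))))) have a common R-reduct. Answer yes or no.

Reduce t₁ = k(b, p(k(k(cons(0, e), k(p(e), cons(p(b), q(cons(b, b))))), cons(k(b, b), q(cons(b, b)))))):
1. k(b, p(k(k(cons(0, e), k(p(e), cons(p(b), q(cons(b, b))))), cons(k(b, b), q(cons(b, b))))))  →  p(p(k(k(cons(0, e), k(p(e), cons(p(b), q(cons(b, b))))), cons(k(b, b), q(cons(b, b))))))   [R5 at ε]
2. p(p(k(k(cons(0, e), k(p(e), cons(p(b), q(cons(b, b))))), cons(k(b, b), q(cons(b, b))))))  →  p(p(k(p(e), cons(k(b, b), q(cons(b, b))))))   [R1 at 1.1.1]
3. p(p(k(p(e), cons(k(b, b), q(cons(b, b))))))  →  p(p(k(p(e), cons(p(b), q(cons(b, b))))))   [R5 at 1.1.2.1]
4. p(p(k(p(e), cons(p(b), q(cons(b, b))))))  →  p(p(k(p(e), cons(p(b), p(e)))))   [R8 at 1.1.2.2]
5. p(p(k(p(e), cons(p(b), p(e)))))  →  p(p(0))   [R7 at 1.1]

Reduce t₂ = cons(p(k(b, k(p(e), cons(p(b), p(e))))), p(p(k(k(cons(p(p(0)), e), 0), cons(k(b, b), p(e)))))):
1. cons(p(k(b, k(p(e), cons(p(b), p(e))))), p(p(k(k(cons(p(p(0)), e), 0), cons(k(b, b), p(e))))))  →  cons(p(p(k(p(e), cons(p(b), p(e))))), p(p(k(k(cons(p(p(0)), e), 0), cons(k(b, b), p(e))))))   [R5 at 1.1]
2. cons(p(p(k(p(e), cons(p(b), p(e))))), p(p(k(k(cons(p(p(0)), e), 0), cons(k(b, b), p(e))))))  →  cons(p(p(0)), p(p(k(k(cons(p(p(0)), e), 0), cons(k(b, b), p(e))))))   [R7 at 1.1.1]
3. cons(p(p(0)), p(p(k(k(cons(p(p(0)), e), 0), cons(k(b, b), p(e))))))  →  cons(p(p(0)), p(p(k(p(e), cons(k(b, b), p(e))))))   [R1 at 2.1.1.1]
4. cons(p(p(0)), p(p(k(p(e), cons(k(b, b), p(e))))))  →  cons(p(p(0)), p(p(k(p(e), cons(p(b), p(e))))))   [R5 at 2.1.1.2.1]
5. cons(p(p(0)), p(p(k(p(e), cons(p(b), p(e))))))  →  cons(p(p(0)), p(p(0)))   [R7 at 2.1.1]

no — NF(t₁) = p(p(0)), NF(t₂) = cons(p(p(0)), p(p(0)))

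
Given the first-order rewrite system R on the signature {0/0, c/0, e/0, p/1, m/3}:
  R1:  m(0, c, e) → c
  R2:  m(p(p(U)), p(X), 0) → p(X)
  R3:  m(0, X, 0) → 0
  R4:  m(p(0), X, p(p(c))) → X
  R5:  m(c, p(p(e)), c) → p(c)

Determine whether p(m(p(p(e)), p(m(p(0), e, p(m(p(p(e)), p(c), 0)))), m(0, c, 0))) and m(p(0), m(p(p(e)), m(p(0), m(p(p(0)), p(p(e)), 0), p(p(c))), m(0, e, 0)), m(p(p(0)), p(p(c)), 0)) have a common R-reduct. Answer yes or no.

Reduce t₁ = p(m(p(p(e)), p(m(p(0), e, p(m(p(p(e)), p(c), 0)))), m(0, c, 0))):
1. p(m(p(p(e)), p(m(p(0), e, p(m(p(p(e)), p(c), 0)))), m(0, c, 0)))  →  p(m(p(p(e)), p(m(p(0), e, p(p(c)))), m(0, c, 0)))   [R2 at 1.2.1.3.1]
2. p(m(p(p(e)), p(m(p(0), e, p(p(c)))), m(0, c, 0)))  →  p(m(p(p(e)), p(e), m(0, c, 0)))   [R4 at 1.2.1]
3. p(m(p(p(e)), p(e), m(0, c, 0)))  →  p(m(p(p(e)), p(e), 0))   [R3 at 1.3]
4. p(m(p(p(e)), p(e), 0))  →  p(p(e))   [R2 at 1]

Reduce t₂ = m(p(0), m(p(p(e)), m(p(0), m(p(p(0)), p(p(e)), 0), p(p(c))), m(0, e, 0)), m(p(p(0)), p(p(c)), 0)):
1. m(p(0), m(p(p(e)), m(p(0), m(p(p(0)), p(p(e)), 0), p(p(c))), m(0, e, 0)), m(p(p(0)), p(p(c)), 0))  →  m(p(0), m(p(p(e)), m(p(p(0)), p(p(e)), 0), m(0, e, 0)), m(p(p(0)), p(p(c)), 0))   [R4 at 2.2]
2. m(p(0), m(p(p(e)), m(p(p(0)), p(p(e)), 0), m(0, e, 0)), m(p(p(0)), p(p(c)), 0))  →  m(p(0), m(p(p(e)), p(p(e)), m(0, e, 0)), m(p(p(0)), p(p(c)), 0))   [R2 at 2.2]
3. m(p(0), m(p(p(e)), p(p(e)), m(0, e, 0)), m(p(p(0)), p(p(c)), 0))  →  m(p(0), m(p(p(e)), p(p(e)), 0), m(p(p(0)), p(p(c)), 0))   [R3 at 2.3]
4. m(p(0), m(p(p(e)), p(p(e)), 0), m(p(p(0)), p(p(c)), 0))  →  m(p(0), p(p(e)), m(p(p(0)), p(p(c)), 0))   [R2 at 2]
5. m(p(0), p(p(e)), m(p(p(0)), p(p(c)), 0))  →  m(p(0), p(p(e)), p(p(c)))   [R2 at 3]
6. m(p(0), p(p(e)), p(p(c)))  →  p(p(e))   [R4 at ε]

yes — NF(t₁) = p(p(e)), NF(t₂) = p(p(e))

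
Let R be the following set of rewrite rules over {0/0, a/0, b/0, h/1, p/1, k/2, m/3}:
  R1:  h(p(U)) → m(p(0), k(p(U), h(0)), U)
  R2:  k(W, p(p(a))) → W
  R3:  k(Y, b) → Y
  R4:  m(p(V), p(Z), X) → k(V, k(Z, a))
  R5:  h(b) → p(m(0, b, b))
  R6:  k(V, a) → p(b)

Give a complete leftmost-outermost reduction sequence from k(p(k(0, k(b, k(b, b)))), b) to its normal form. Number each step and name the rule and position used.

1. k(p(k(0, k(b, k(b, b)))), b)  →  p(k(0, k(b, k(b, b))))   [R3 at ε]
2. p(k(0, k(b, k(b, b))))  →  p(k(0, k(b, b)))   [R3 at 1.2.2]
3. p(k(0, k(b, b)))  →  p(k(0, b))   [R3 at 1.2]
4. p(k(0, b))  →  p(0)   [R3 at 1]

p(0)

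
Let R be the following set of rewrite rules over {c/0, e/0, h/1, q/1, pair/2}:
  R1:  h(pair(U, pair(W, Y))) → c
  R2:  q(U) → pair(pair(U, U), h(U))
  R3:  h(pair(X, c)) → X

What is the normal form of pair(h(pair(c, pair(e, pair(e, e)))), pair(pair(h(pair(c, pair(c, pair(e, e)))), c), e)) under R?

pair(c, pair(pair(c, c), e))

1. pair(h(pair(c, pair(e, pair(e, e)))), pair(pair(h(pair(c, pair(c, pair(e, e)))), c), e))  →  pair(c, pair(pair(h(pair(c, pair(c, pair(e, e)))), c), e))   [R1 at 1]
2. pair(c, pair(pair(h(pair(c, pair(c, pair(e, e)))), c), e))  →  pair(c, pair(pair(c, c), e))   [R1 at 2.1.1]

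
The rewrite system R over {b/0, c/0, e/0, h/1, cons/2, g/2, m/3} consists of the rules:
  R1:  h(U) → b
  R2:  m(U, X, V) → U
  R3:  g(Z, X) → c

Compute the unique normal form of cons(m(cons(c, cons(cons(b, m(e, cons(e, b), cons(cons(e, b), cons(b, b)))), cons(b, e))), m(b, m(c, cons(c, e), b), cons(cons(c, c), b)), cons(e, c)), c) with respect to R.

1. cons(m(cons(c, cons(cons(b, m(e, cons(e, b), cons(cons(e, b), cons(b, b)))), cons(b, e))), m(b, m(c, cons(c, e), b), cons(cons(c, c), b)), cons(e, c)), c)  →  cons(cons(c, cons(cons(b, m(e, cons(e, b), cons(cons(e, b), cons(b, b)))), cons(b, e))), c)   [R2 at 1]
2. cons(cons(c, cons(cons(b, m(e, cons(e, b), cons(cons(e, b), cons(b, b)))), cons(b, e))), c)  →  cons(cons(c, cons(cons(b, e), cons(b, e))), c)   [R2 at 1.2.1.2]

cons(cons(c, cons(cons(b, e), cons(b, e))), c)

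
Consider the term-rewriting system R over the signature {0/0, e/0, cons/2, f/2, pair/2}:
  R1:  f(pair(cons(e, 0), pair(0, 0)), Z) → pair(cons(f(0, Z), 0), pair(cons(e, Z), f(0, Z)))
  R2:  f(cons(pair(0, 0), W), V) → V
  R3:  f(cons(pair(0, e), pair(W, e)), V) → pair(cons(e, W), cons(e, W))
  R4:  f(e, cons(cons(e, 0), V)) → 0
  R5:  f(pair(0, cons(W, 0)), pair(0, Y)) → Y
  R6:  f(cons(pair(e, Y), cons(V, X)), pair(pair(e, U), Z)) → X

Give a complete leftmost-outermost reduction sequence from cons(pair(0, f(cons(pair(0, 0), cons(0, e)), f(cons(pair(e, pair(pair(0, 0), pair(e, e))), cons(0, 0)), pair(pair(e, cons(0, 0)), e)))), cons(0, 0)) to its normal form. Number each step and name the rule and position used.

1. cons(pair(0, f(cons(pair(0, 0), cons(0, e)), f(cons(pair(e, pair(pair(0, 0), pair(e, e))), cons(0, 0)), pair(pair(e, cons(0, 0)), e)))), cons(0, 0))  →  cons(pair(0, f(cons(pair(e, pair(pair(0, 0), pair(e, e))), cons(0, 0)), pair(pair(e, cons(0, 0)), e))), cons(0, 0))   [R2 at 1.2]
2. cons(pair(0, f(cons(pair(e, pair(pair(0, 0), pair(e, e))), cons(0, 0)), pair(pair(e, cons(0, 0)), e))), cons(0, 0))  →  cons(pair(0, 0), cons(0, 0))   [R6 at 1.2]

cons(pair(0, 0), cons(0, 0))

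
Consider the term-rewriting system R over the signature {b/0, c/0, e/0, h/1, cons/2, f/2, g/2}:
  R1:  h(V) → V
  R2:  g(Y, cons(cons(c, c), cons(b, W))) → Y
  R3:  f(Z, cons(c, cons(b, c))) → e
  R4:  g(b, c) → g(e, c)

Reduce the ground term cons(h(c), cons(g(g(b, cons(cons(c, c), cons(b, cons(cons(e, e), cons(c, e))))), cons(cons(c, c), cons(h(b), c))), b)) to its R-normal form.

1. cons(h(c), cons(g(g(b, cons(cons(c, c), cons(b, cons(cons(e, e), cons(c, e))))), cons(cons(c, c), cons(h(b), c))), b))  →  cons(c, cons(g(g(b, cons(cons(c, c), cons(b, cons(cons(e, e), cons(c, e))))), cons(cons(c, c), cons(h(b), c))), b))   [R1 at 1]
2. cons(c, cons(g(g(b, cons(cons(c, c), cons(b, cons(cons(e, e), cons(c, e))))), cons(cons(c, c), cons(h(b), c))), b))  →  cons(c, cons(g(b, cons(cons(c, c), cons(h(b), c))), b))   [R2 at 2.1.1]
3. cons(c, cons(g(b, cons(cons(c, c), cons(h(b), c))), b))  →  cons(c, cons(g(b, cons(cons(c, c), cons(b, c))), b))   [R1 at 2.1.2.2.1]
4. cons(c, cons(g(b, cons(cons(c, c), cons(b, c))), b))  →  cons(c, cons(b, b))   [R2 at 2.1]

cons(c, cons(b, b))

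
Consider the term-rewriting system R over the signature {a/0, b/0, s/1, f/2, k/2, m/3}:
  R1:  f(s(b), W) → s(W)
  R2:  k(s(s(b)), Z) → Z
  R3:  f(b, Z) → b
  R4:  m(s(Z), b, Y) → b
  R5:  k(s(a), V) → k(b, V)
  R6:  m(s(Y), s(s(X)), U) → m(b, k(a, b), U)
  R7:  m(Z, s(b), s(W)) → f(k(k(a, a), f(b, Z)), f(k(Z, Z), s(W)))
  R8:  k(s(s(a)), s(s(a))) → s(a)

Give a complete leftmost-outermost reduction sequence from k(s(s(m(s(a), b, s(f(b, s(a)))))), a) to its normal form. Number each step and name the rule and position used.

a

1. k(s(s(m(s(a), b, s(f(b, s(a)))))), a)  →  k(s(s(b)), a)   [R4 at 1.1.1]
2. k(s(s(b)), a)  →  a   [R2 at ε]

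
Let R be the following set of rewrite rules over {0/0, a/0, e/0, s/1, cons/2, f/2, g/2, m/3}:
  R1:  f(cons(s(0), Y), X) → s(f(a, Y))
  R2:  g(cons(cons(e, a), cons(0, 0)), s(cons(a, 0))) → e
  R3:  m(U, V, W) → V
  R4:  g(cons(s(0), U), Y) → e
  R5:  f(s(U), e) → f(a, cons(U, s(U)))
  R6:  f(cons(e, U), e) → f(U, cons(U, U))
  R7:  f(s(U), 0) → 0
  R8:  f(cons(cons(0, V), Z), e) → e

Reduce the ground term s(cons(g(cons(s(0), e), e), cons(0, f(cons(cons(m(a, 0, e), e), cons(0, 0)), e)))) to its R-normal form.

1. s(cons(g(cons(s(0), e), e), cons(0, f(cons(cons(m(a, 0, e), e), cons(0, 0)), e))))  →  s(cons(e, cons(0, f(cons(cons(m(a, 0, e), e), cons(0, 0)), e))))   [R4 at 1.1]
2. s(cons(e, cons(0, f(cons(cons(m(a, 0, e), e), cons(0, 0)), e))))  →  s(cons(e, cons(0, f(cons(cons(0, e), cons(0, 0)), e))))   [R3 at 1.2.2.1.1.1]
3. s(cons(e, cons(0, f(cons(cons(0, e), cons(0, 0)), e))))  →  s(cons(e, cons(0, e)))   [R8 at 1.2.2]

s(cons(e, cons(0, e)))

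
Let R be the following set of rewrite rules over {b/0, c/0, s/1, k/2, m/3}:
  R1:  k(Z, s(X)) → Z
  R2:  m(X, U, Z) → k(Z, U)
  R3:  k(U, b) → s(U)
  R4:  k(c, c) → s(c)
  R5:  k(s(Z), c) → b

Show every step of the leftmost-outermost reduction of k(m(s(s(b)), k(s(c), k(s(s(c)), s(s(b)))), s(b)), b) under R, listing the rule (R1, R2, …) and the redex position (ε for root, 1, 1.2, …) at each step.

s(s(b))

1. k(m(s(s(b)), k(s(c), k(s(s(c)), s(s(b)))), s(b)), b)  →  s(m(s(s(b)), k(s(c), k(s(s(c)), s(s(b)))), s(b)))   [R3 at ε]
2. s(m(s(s(b)), k(s(c), k(s(s(c)), s(s(b)))), s(b)))  →  s(k(s(b), k(s(c), k(s(s(c)), s(s(b))))))   [R2 at 1]
3. s(k(s(b), k(s(c), k(s(s(c)), s(s(b))))))  →  s(k(s(b), k(s(c), s(s(c)))))   [R1 at 1.2.2]
4. s(k(s(b), k(s(c), s(s(c)))))  →  s(k(s(b), s(c)))   [R1 at 1.2]
5. s(k(s(b), s(c)))  →  s(s(b))   [R1 at 1]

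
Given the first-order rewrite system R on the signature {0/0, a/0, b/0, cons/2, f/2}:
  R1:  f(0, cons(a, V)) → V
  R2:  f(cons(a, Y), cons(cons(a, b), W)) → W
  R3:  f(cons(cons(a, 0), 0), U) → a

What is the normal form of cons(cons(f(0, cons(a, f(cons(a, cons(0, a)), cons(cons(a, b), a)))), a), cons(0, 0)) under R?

cons(cons(a, a), cons(0, 0))

1. cons(cons(f(0, cons(a, f(cons(a, cons(0, a)), cons(cons(a, b), a)))), a), cons(0, 0))  →  cons(cons(f(cons(a, cons(0, a)), cons(cons(a, b), a)), a), cons(0, 0))   [R1 at 1.1]
2. cons(cons(f(cons(a, cons(0, a)), cons(cons(a, b), a)), a), cons(0, 0))  →  cons(cons(a, a), cons(0, 0))   [R2 at 1.1]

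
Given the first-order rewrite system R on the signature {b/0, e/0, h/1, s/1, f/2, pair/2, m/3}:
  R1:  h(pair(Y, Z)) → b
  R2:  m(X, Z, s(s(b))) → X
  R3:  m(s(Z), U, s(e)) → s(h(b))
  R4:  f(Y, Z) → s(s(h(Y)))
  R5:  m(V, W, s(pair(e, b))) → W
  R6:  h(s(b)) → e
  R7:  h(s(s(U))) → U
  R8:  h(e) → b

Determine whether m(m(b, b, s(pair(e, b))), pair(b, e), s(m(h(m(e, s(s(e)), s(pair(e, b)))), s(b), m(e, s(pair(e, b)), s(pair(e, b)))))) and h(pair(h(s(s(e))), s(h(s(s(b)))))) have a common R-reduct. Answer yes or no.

yes — NF(t₁) = b, NF(t₂) = b

Reduce t₁ = m(m(b, b, s(pair(e, b))), pair(b, e), s(m(h(m(e, s(s(e)), s(pair(e, b)))), s(b), m(e, s(pair(e, b)), s(pair(e, b)))))):
1. m(m(b, b, s(pair(e, b))), pair(b, e), s(m(h(m(e, s(s(e)), s(pair(e, b)))), s(b), m(e, s(pair(e, b)), s(pair(e, b))))))  →  m(b, pair(b, e), s(m(h(m(e, s(s(e)), s(pair(e, b)))), s(b), m(e, s(pair(e, b)), s(pair(e, b))))))   [R5 at 1]
2. m(b, pair(b, e), s(m(h(m(e, s(s(e)), s(pair(e, b)))), s(b), m(e, s(pair(e, b)), s(pair(e, b))))))  →  m(b, pair(b, e), s(m(h(s(s(e))), s(b), m(e, s(pair(e, b)), s(pair(e, b))))))   [R5 at 3.1.1.1]
3. m(b, pair(b, e), s(m(h(s(s(e))), s(b), m(e, s(pair(e, b)), s(pair(e, b))))))  →  m(b, pair(b, e), s(m(e, s(b), m(e, s(pair(e, b)), s(pair(e, b))))))   [R7 at 3.1.1]
4. m(b, pair(b, e), s(m(e, s(b), m(e, s(pair(e, b)), s(pair(e, b))))))  →  m(b, pair(b, e), s(m(e, s(b), s(pair(e, b)))))   [R5 at 3.1.3]
5. m(b, pair(b, e), s(m(e, s(b), s(pair(e, b)))))  →  m(b, pair(b, e), s(s(b)))   [R5 at 3.1]
6. m(b, pair(b, e), s(s(b)))  →  b   [R2 at ε]

Reduce t₂ = h(pair(h(s(s(e))), s(h(s(s(b)))))):
1. h(pair(h(s(s(e))), s(h(s(s(b))))))  →  b   [R1 at ε]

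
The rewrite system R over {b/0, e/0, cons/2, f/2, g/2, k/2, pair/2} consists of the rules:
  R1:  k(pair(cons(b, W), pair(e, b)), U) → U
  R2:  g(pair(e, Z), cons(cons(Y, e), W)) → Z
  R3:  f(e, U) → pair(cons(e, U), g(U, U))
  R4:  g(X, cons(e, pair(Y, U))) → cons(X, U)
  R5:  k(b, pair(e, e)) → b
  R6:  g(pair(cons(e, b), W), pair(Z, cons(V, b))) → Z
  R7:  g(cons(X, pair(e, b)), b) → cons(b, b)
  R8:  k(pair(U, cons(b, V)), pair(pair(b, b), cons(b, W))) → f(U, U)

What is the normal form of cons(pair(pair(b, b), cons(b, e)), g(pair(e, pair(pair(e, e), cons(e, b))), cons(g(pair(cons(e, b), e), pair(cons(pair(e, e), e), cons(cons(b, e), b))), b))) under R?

cons(pair(pair(b, b), cons(b, e)), pair(pair(e, e), cons(e, b)))

1. cons(pair(pair(b, b), cons(b, e)), g(pair(e, pair(pair(e, e), cons(e, b))), cons(g(pair(cons(e, b), e), pair(cons(pair(e, e), e), cons(cons(b, e), b))), b)))  →  cons(pair(pair(b, b), cons(b, e)), g(pair(e, pair(pair(e, e), cons(e, b))), cons(cons(pair(e, e), e), b)))   [R6 at 2.2.1]
2. cons(pair(pair(b, b), cons(b, e)), g(pair(e, pair(pair(e, e), cons(e, b))), cons(cons(pair(e, e), e), b)))  →  cons(pair(pair(b, b), cons(b, e)), pair(pair(e, e), cons(e, b)))   [R2 at 2]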